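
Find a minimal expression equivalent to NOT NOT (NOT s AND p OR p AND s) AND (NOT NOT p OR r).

NOT NOT (NOT s AND p OR p AND s) AND (NOT NOT p OR r)
= NOT NOT p AND (NOT NOT p OR r)   (distribution)
= NOT NOT p   (absorption)
= p   (double negation)

p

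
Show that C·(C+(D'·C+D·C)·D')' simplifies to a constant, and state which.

C·(C+(D'·C+D·C)·D')'
= C·(C+C·D')'   (distribution)
= C·C'   (absorption)
= 0   (complement)

0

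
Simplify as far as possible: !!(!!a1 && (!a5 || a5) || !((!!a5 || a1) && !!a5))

!!(!!a1 && (!a5 || a5) || !((!!a5 || a1) && !!a5))
= !!(!!a1 && (!a5 || a5) || !!!a5)   — absorption
= !!(!!a1 || !!!a5)   — complement / identity
= !(!a1 && !!a5)   — De Morgan
= a1 || !a5   — De Morgan

a1 || !a5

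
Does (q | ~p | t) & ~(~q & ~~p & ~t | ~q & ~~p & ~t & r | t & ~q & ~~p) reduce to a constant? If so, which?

(q | ~p | t) & ~(~q & ~~p & ~t | ~q & ~~p & ~t & r | t & ~q & ~~p)
= (q | ~p | t) & ~(~q & ~~p & ~t | t & ~q & ~~p)   [absorption]
= (q | ~p | t) & ~(~q & ~~p)   [distribution]
= (q | ~p | t) & (q | ~p)   [De Morgan]
= q | ~p   [absorption]
This depends on p, q, so it is not a constant.

no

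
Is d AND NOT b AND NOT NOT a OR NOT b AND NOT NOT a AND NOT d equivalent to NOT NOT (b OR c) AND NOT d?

No

E1: d AND NOT b AND NOT NOT a OR NOT b AND NOT NOT a AND NOT d
    = NOT b AND NOT NOT a
    = NOT b AND a
E2: NOT NOT (b OR c) AND NOT d
    = (b OR c) AND NOT d
These differ: at a=1, b=1, c=1, d=0, E1 = 0 but E2 = 1.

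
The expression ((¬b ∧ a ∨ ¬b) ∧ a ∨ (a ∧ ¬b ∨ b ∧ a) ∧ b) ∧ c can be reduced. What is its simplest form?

a ∧ c

((¬b ∧ a ∨ ¬b) ∧ a ∨ (a ∧ ¬b ∨ b ∧ a) ∧ b) ∧ c
= (¬b ∧ a ∨ (a ∧ ¬b ∨ b ∧ a) ∧ b) ∧ c   [absorption]
= (¬b ∧ a ∨ a ∧ b) ∧ c   [distribution]
= a ∧ c   [distribution]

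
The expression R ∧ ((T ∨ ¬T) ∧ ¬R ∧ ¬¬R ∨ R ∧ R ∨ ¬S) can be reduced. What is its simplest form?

R ∧ ((T ∨ ¬T) ∧ ¬R ∧ ¬¬R ∨ R ∧ R ∨ ¬S)
= R ∧ (¬R ∧ ¬¬R ∨ R ∧ R ∨ ¬S)   — complement / identity
= R ∧ (¬R ∧ R ∨ R ∧ R ∨ ¬S)   — double negation
= R ∧ (R ∨ ¬S)   — distribution
= R   — absorption

R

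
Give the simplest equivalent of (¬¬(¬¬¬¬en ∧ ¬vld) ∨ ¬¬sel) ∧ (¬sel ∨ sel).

en ∧ ¬vld ∨ sel

(¬¬(¬¬¬¬en ∧ ¬vld) ∨ ¬¬sel) ∧ (¬sel ∨ sel)
= ¬¬(¬¬¬¬en ∧ ¬vld) ∨ ¬¬sel   [complement / identity]
= ¬¬(¬¬¬¬en ∧ ¬vld) ∨ sel   [double negation]
= ¬¬(¬¬en ∧ ¬vld) ∨ sel   [double negation]
= ¬¬(en ∧ ¬vld) ∨ sel   [double negation]
= en ∧ ¬vld ∨ sel   [double negation]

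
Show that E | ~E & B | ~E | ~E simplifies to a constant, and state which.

E | ~E & B | ~E | ~E
= E | ~E & B | ~E
= E | ~E
= 1

1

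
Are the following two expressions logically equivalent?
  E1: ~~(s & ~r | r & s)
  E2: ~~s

E1: ~~(s & ~r | r & s)
    = ~~s
    = s
E2: ~~s
    = s
Both reduce to s, so they are equivalent.

Yes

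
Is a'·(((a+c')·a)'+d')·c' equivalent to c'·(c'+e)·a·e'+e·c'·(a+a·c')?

No

E1: a'·(((a+c')·a)'+d')·c'
    = a'·(a'+d')·c'   — absorption
    = a'·c'   — absorption
E2: c'·(c'+e)·a·e'+e·c'·(a+a·c')
    = c'·a·e'+e·c'·(a+a·c')   — absorption
    = c'·a·e'+e·c'·a   — absorption
    = c'·a   — distribution
These differ: at a=0, c=0, d=0, e=0, E1 = 1 but E2 = 0.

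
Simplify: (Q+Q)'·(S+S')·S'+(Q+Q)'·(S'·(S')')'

Q'

(Q+Q)'·(S+S')·S'+(Q+Q)'·(S'·(S')')'
= (Q+Q)'·(S+S')·S'+(Q+Q)'·(S+S')   — De Morgan
= (Q+Q)'·(S+S')   — absorption
= (Q+Q)'   — complement / identity
= Q'   — idempotence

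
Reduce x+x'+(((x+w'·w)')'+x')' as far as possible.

x+x'+(((x+w'·w)')'+x')'
= x+x'+((x')'+x')'
= x+x'+x'·x
= x+x'
= 1

1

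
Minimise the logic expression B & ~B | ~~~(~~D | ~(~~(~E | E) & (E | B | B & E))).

~D & (E | B)

B & ~B | ~~~(~~D | ~(~~(~E | E) & (E | B | B & E)))
= B & ~B | ~~~(~~D | ~(~~(~E | E) & (E | B)))   — absorption
= B & ~B | ~~~(~~D | ~((~E | E) & (E | B)))   — double negation
= ~~~(~~D | ~((~E | E) & (E | B)))   — complement / identity
= ~(~~D | ~((~E | E) & (E | B)))   — double negation
= ~(~~D | ~(E | B))   — complement / identity
= ~D & (E | B)   — De Morgan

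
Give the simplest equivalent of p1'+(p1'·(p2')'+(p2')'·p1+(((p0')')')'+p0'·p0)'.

p1'+(p1'·(p2')'+(p2')'·p1+(((p0')')')'+p0'·p0)'
= p1'+(p1'·(p2')'+(p2')'·p1+(((p0')')')')'   [complement / identity]
= p1'+(p1'·(p2')'+(p2')'·p1+(p0')')'   [double negation]
= p1'+((p2')'+(p0')')'   [distribution]
= p1'+p2'·p0'   [De Morgan]

p1'+p2'·p0'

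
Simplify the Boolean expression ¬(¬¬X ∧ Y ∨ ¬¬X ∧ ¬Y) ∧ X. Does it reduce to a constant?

False

¬(¬¬X ∧ Y ∨ ¬¬X ∧ ¬Y) ∧ X
= ¬¬¬X ∧ X   [distribution]
= ¬X ∧ X   [double negation]
= False   [complement]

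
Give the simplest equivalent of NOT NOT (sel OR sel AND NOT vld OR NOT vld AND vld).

NOT NOT (sel OR sel AND NOT vld OR NOT vld AND vld)
= NOT NOT (sel OR NOT vld AND vld)   (absorption)
= sel OR NOT vld AND vld   (double negation)
= sel   (complement / identity)

sel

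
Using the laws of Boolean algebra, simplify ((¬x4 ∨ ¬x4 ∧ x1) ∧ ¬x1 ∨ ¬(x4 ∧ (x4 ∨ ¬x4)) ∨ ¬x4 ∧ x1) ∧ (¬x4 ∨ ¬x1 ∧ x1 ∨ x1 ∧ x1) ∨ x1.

((¬x4 ∨ ¬x4 ∧ x1) ∧ ¬x1 ∨ ¬(x4 ∧ (x4 ∨ ¬x4)) ∨ ¬x4 ∧ x1) ∧ (¬x4 ∨ ¬x1 ∧ x1 ∨ x1 ∧ x1) ∨ x1
= ((¬x4 ∨ ¬x4 ∧ x1) ∧ ¬x1 ∨ ¬(x4 ∧ (x4 ∨ ¬x4)) ∨ ¬x4 ∧ x1) ∧ (¬x4 ∨ x1) ∨ x1
= ((¬x4 ∨ ¬x4 ∧ x1) ∧ ¬x1 ∨ ¬x4 ∨ ¬x4 ∧ x1) ∧ (¬x4 ∨ x1) ∨ x1
= (¬x4 ∨ ¬x4 ∧ x1) ∧ (¬x4 ∨ x1) ∨ x1
= ¬x4 ∧ (¬x4 ∨ x1) ∨ x1
= ¬x4 ∨ x1

¬x4 ∨ x1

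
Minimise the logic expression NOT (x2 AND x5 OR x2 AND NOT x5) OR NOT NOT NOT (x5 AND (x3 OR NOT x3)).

NOT (x2 AND x5 OR x2 AND NOT x5) OR NOT NOT NOT (x5 AND (x3 OR NOT x3))
= NOT (x2 AND x5 OR x2 AND NOT x5) OR NOT NOT NOT x5   — complement / identity
= NOT (x2 AND x5 OR x2 AND NOT x5) OR NOT x5   — double negation
= NOT x2 OR NOT x5   — distribution

NOT x2 OR NOT x5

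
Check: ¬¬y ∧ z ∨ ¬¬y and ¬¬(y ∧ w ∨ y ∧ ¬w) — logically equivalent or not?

Yes

E1: ¬¬y ∧ z ∨ ¬¬y
    = ¬¬y
    = y
E2: ¬¬(y ∧ w ∨ y ∧ ¬w)
    = ¬¬y
    = y
Both reduce to y, so they are equivalent.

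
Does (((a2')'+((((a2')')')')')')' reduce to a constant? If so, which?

yes, True

(((a2')'+((((a2')')')')')')'
= (a2'·(((a2')')')')'
= (a2'·(a2')')'
= a2+a2'
= 1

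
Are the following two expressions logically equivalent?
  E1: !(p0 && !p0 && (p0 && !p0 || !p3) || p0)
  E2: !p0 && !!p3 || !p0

E1: !(p0 && !p0 && (p0 && !p0 || !p3) || p0)
    = !(p0 && !p0 || p0)   (absorption)
    = !p0   (complement / identity)
E2: !p0 && !!p3 || !p0
    = !p0 && p3 || !p0   (double negation)
    = !p0   (absorption)
Both reduce to !p0, so they are equivalent.

Yes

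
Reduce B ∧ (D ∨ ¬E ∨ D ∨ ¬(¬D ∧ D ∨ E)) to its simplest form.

B ∧ (D ∨ ¬E)

B ∧ (D ∨ ¬E ∨ D ∨ ¬(¬D ∧ D ∨ E))
= B ∧ (D ∨ ¬E ∨ D ∨ ¬E)   (complement / identity)
= B ∧ (D ∨ ¬E)   (idempotence)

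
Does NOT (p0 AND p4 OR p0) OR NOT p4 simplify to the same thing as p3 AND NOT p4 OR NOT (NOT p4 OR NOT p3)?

E1: NOT (p0 AND p4 OR p0) OR NOT p4
    = NOT p0 OR NOT p4   (absorption)
E2: p3 AND NOT p4 OR NOT (NOT p4 OR NOT p3)
    = p3 AND NOT p4 OR p4 AND p3   (De Morgan)
    = p3   (distribution)
These differ: at p0=0, p3=0, p4=0, E1 = 1 but E2 = 0.

No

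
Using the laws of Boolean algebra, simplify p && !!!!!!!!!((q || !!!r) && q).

p && !q

p && !!!!!!!!!((q || !!!r) && q)
= p && !!!!!!!((q || !!!r) && q)   [double negation]
= p && !!!!!!!((q || !r) && q)   [double negation]
= p && !!!!!((q || !r) && q)   [double negation]
= p && !!!((q || !r) && q)   [double negation]
= p && !!!q   [absorption]
= p && !q   [double negation]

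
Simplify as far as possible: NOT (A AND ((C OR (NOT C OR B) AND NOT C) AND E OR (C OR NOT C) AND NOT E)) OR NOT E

NOT A OR NOT E

NOT (A AND ((C OR (NOT C OR B) AND NOT C) AND E OR (C OR NOT C) AND NOT E)) OR NOT E
= NOT (A AND ((C OR NOT C) AND E OR (C OR NOT C) AND NOT E)) OR NOT E   [absorption]
= NOT (A AND (C OR NOT C)) OR NOT E   [distribution]
= NOT A OR NOT E   [complement / identity]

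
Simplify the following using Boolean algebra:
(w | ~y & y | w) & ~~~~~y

w & ~y

(w | ~y & y | w) & ~~~~~y
= (w | w) & ~~~~~y
= (w | w) & ~~~y
= w & ~~~y
= w & ~y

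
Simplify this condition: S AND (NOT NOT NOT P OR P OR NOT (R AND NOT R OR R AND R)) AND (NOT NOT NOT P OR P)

S

S AND (NOT NOT NOT P OR P OR NOT (R AND NOT R OR R AND R)) AND (NOT NOT NOT P OR P)
= S AND (NOT NOT NOT P OR P OR NOT R) AND (NOT NOT NOT P OR P)   (distribution)
= S AND (NOT NOT NOT P OR P)   (absorption)
= S AND (NOT P OR P)   (double negation)
= S   (complement / identity)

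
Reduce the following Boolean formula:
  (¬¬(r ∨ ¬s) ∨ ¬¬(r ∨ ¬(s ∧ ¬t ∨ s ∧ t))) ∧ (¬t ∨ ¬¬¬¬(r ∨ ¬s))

r ∨ ¬s

(¬¬(r ∨ ¬s) ∨ ¬¬(r ∨ ¬(s ∧ ¬t ∨ s ∧ t))) ∧ (¬t ∨ ¬¬¬¬(r ∨ ¬s))
= (¬¬(r ∨ ¬s) ∨ ¬¬(r ∨ ¬(s ∧ ¬t ∨ s ∧ t))) ∧ (¬t ∨ ¬¬(r ∨ ¬s))   (double negation)
= (¬¬(r ∨ ¬s) ∨ ¬¬(r ∨ ¬s)) ∧ (¬t ∨ ¬¬(r ∨ ¬s))   (distribution)
= ¬¬(r ∨ ¬s) ∧ ¬t ∨ ¬¬(r ∨ ¬s)   (distribution)
= ¬¬(r ∨ ¬s)   (absorption)
= r ∨ ¬s   (double negation)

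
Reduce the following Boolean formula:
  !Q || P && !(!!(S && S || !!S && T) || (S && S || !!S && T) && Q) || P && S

!Q || P && !(!!(S && S || !!S && T) || (S && S || !!S && T) && Q) || P && S
= !Q || P && !(S && S || !!S && T || (S && S || !!S && T) && Q) || P && S   [double negation]
= !Q || P && !(S && S || !!S && T) || P && S   [absorption]
= !Q || P && !(S && S || S && T) || P && S   [double negation]
= !Q || P && !((S || T) && S) || P && S   [distribution]
= !Q || P && !S || P && S   [absorption]
= !Q || P   [distribution]

!Q || P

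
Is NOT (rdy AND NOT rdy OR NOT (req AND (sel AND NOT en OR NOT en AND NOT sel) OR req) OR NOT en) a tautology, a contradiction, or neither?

NOT (rdy AND NOT rdy OR NOT (req AND (sel AND NOT en OR NOT en AND NOT sel) OR req) OR NOT en)
= NOT (rdy AND NOT rdy OR NOT (req AND NOT en OR req) OR NOT en)   [distribution]
= NOT (NOT (req AND NOT en OR req) OR NOT en)   [complement / identity]
= (req AND NOT en OR req) AND en   [De Morgan]
= req AND en   [absorption]
This depends on en, req, so it is not a constant.

neither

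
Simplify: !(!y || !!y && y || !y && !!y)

false

!(!y || !!y && y || !y && !!y)
= !(!y || !!y)
= y && !y
= false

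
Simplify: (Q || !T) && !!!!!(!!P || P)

(Q || !T) && !!!!!(!!P || P)
= (Q || !T) && !!!(!!P || P)   (double negation)
= (Q || !T) && !!!(P || P)   (double negation)
= (Q || !T) && !!!P   (idempotence)
= (Q || !T) && !P   (double negation)

(Q || !T) && !P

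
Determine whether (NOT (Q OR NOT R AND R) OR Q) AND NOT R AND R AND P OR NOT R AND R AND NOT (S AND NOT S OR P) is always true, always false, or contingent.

(NOT (Q OR NOT R AND R) OR Q) AND NOT R AND R AND P OR NOT R AND R AND NOT (S AND NOT S OR P)
= (NOT (Q OR NOT R AND R) OR Q) AND NOT R AND R AND P OR NOT R AND R AND NOT P   (complement / identity)
= (NOT Q OR Q) AND NOT R AND R AND P OR NOT R AND R AND NOT P   (complement / identity)
= NOT R AND R AND P OR NOT R AND R AND NOT P   (complement / identity)
= NOT R AND R   (distribution)
= FALSE   (complement)

always false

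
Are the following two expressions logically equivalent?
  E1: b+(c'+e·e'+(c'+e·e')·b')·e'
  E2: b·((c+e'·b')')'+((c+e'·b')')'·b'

E1: b+(c'+e·e'+(c'+e·e')·b')·e'
    = b+(c'+e·e')·e'   [absorption]
    = b+c'·e'   [complement / identity]
E2: b·((c+e'·b')')'+((c+e'·b')')'·b'
    = ((c+e'·b')')'   [distribution]
    = c+e'·b'   [double negation]
These differ: at b=1, c=0, e=1, E1 = 1 but E2 = 0.

No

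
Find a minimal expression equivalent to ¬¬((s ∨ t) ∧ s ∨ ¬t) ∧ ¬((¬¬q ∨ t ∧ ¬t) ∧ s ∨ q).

¬¬((s ∨ t) ∧ s ∨ ¬t) ∧ ¬((¬¬q ∨ t ∧ ¬t) ∧ s ∨ q)
= ¬¬((s ∨ t) ∧ s ∨ ¬t) ∧ ¬((q ∨ t ∧ ¬t) ∧ s ∨ q)   — double negation
= ¬¬((s ∨ t) ∧ s ∨ ¬t) ∧ ¬(q ∧ s ∨ q)   — complement / identity
= ¬¬(s ∨ ¬t) ∧ ¬(q ∧ s ∨ q)   — absorption
= ¬¬(s ∨ ¬t) ∧ ¬q   — absorption
= (s ∨ ¬t) ∧ ¬q   — double negation

(s ∨ ¬t) ∧ ¬q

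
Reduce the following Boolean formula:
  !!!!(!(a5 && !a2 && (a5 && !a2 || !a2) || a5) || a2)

!a5 || a2

!!!!(!(a5 && !a2 && (a5 && !a2 || !a2) || a5) || a2)
= !!!!(!(a5 && !a2 || a5) || a2)   (absorption)
= !!!!(!a5 || a2)   (absorption)
= !!(!a5 || a2)   (double negation)
= !a5 || a2   (double negation)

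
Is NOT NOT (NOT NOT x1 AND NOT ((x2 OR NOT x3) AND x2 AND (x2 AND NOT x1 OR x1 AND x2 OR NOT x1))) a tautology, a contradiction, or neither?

NOT NOT (NOT NOT x1 AND NOT ((x2 OR NOT x3) AND x2 AND (x2 AND NOT x1 OR x1 AND x2 OR NOT x1)))
= NOT NOT (NOT NOT x1 AND NOT ((x2 OR NOT x3) AND x2 AND (x2 OR NOT x1)))   [distribution]
= NOT NOT (NOT NOT x1 AND NOT ((x2 OR NOT x3) AND x2))   [absorption]
= NOT NOT (x1 AND NOT ((x2 OR NOT x3) AND x2))   [double negation]
= NOT NOT (x1 AND NOT x2)   [absorption]
= x1 AND NOT x2   [double negation]
This depends on x1, x2, so it is not a constant.

neither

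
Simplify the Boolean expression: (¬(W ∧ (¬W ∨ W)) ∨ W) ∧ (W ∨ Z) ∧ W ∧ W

W

(¬(W ∧ (¬W ∨ W)) ∨ W) ∧ (W ∨ Z) ∧ W ∧ W
= (¬W ∨ W) ∧ (W ∨ Z) ∧ W ∧ W
= (¬W ∨ W) ∧ (W ∨ Z) ∧ W
= (W ∨ Z) ∧ W
= W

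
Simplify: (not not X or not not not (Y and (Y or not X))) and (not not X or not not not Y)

X or not Y

(not not X or not not not (Y and (Y or not X))) and (not not X or not not not Y)
= (not not X or not not not Y) and (not not X or not not not Y)   (absorption)
= not not X or not not not Y   (idempotence)
= not not X or not Y   (double negation)
= X or not Y   (double negation)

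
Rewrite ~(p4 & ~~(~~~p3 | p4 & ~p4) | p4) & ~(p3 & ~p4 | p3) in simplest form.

~(p4 & ~~(~~~p3 | p4 & ~p4) | p4) & ~(p3 & ~p4 | p3)
= ~(p4 & (~~~p3 | p4 & ~p4) | p4) & ~(p3 & ~p4 | p3)   (double negation)
= ~(p4 & ~~~p3 | p4) & ~(p3 & ~p4 | p3)   (complement / identity)
= ~(p4 & ~p3 | p4) & ~(p3 & ~p4 | p3)   (double negation)
= ~p4 & ~(p3 & ~p4 | p3)   (absorption)
= ~p4 & ~p3   (absorption)

~p4 & ~p3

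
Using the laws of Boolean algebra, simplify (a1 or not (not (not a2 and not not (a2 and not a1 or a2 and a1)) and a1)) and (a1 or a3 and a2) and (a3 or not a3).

(a1 or not (not (not a2 and not not (a2 and not a1 or a2 and a1)) and a1)) and (a1 or a3 and a2) and (a3 or not a3)
= (a1 or not ((a2 or not (a2 and not a1 or a2 and a1)) and a1)) and (a1 or a3 and a2) and (a3 or not a3)   (De Morgan)
= (a1 or not ((a2 or not (a2 and not a1 or a2 and a1)) and a1)) and (a1 or a3 and a2)   (complement / identity)
= (a1 or not ((a2 or not a2) and a1)) and (a1 or a3 and a2)   (distribution)
= (a1 or not a1) and (a1 or a3 and a2)   (complement / identity)
= a1 or a3 and a2   (complement / identity)

a1 or a3 and a2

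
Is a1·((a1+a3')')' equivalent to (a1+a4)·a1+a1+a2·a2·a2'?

Yes

E1: a1·((a1+a3')')'
    = a1·(a1+a3')
    = a1
E2: (a1+a4)·a1+a1+a2·a2·a2'
    = (a1+a4)·a1+a1+a2·a2'
    = a1+a1+a2·a2'
    = a1+a2·a2'
    = a1
Both reduce to a1, so they are equivalent.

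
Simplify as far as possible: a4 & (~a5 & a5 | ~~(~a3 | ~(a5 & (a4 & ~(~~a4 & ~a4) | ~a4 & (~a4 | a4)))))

a4 & (~a3 | ~a5)

a4 & (~a5 & a5 | ~~(~a3 | ~(a5 & (a4 & ~(~~a4 & ~a4) | ~a4 & (~a4 | a4)))))
= a4 & (~a5 & a5 | ~~(~a3 | ~(a5 & (a4 & (~a4 | a4) | ~a4 & (~a4 | a4)))))
= a4 & ~~(~a3 | ~(a5 & (a4 & (~a4 | a4) | ~a4 & (~a4 | a4))))
= a4 & (~a3 | ~(a5 & (a4 & (~a4 | a4) | ~a4 & (~a4 | a4))))
= a4 & (~a3 | ~(a5 & (~a4 | a4)))
= a4 & (~a3 | ~a5)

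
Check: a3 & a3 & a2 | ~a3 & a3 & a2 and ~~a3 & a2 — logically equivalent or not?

Yes

E1: a3 & a3 & a2 | ~a3 & a3 & a2
    = a3 & a2   [distribution]
E2: ~~a3 & a2
    = a3 & a2   [double negation]
Both reduce to a3 & a2, so they are equivalent.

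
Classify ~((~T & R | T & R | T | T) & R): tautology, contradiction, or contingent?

~((~T & R | T & R | T | T) & R)
= ~((~T & R | T & R | T) & R)
= ~((R | T) & R)
= ~R
This depends on R, so it is not a constant.

contingent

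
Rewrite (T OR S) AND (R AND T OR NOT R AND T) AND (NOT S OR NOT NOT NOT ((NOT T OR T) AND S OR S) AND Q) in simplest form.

(T OR S) AND (R AND T OR NOT R AND T) AND (NOT S OR NOT NOT NOT ((NOT T OR T) AND S OR S) AND Q)
= (T OR S) AND (R AND T OR NOT R AND T) AND (NOT S OR NOT ((NOT T OR T) AND S OR S) AND Q)   (double negation)
= (T OR S) AND T AND (NOT S OR NOT ((NOT T OR T) AND S OR S) AND Q)   (distribution)
= (T OR S) AND T AND (NOT S OR NOT (S OR S) AND Q)   (complement / identity)
= (T OR S) AND T AND (NOT S OR NOT S AND Q)   (idempotence)
= (T OR S) AND T AND NOT S   (absorption)
= T AND NOT S   (absorption)

T AND NOT S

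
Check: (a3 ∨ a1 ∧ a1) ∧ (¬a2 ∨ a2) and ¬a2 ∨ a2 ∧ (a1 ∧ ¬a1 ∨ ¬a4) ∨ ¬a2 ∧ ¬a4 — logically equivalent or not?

E1: (a3 ∨ a1 ∧ a1) ∧ (¬a2 ∨ a2)
    = (a3 ∨ a1) ∧ (¬a2 ∨ a2)   [idempotence]
    = a3 ∨ a1   [complement / identity]
E2: ¬a2 ∨ a2 ∧ (a1 ∧ ¬a1 ∨ ¬a4) ∨ ¬a2 ∧ ¬a4
    = ¬a2 ∨ a2 ∧ ¬a4 ∨ ¬a2 ∧ ¬a4   [complement / identity]
    = ¬a2 ∨ ¬a4   [distribution]
These differ: at a1=0, a2=0, a3=0, a4=0, E1 = 0 but E2 = 1.

No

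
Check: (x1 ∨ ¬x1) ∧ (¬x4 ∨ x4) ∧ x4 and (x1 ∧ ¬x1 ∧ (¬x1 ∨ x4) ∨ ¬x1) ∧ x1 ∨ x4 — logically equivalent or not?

Yes

E1: (x1 ∨ ¬x1) ∧ (¬x4 ∨ x4) ∧ x4
    = (¬x4 ∨ x4) ∧ x4   (complement / identity)
    = x4   (complement / identity)
E2: (x1 ∧ ¬x1 ∧ (¬x1 ∨ x4) ∨ ¬x1) ∧ x1 ∨ x4
    = (x1 ∧ ¬x1 ∨ ¬x1) ∧ x1 ∨ x4   (absorption)
    = ¬x1 ∧ x1 ∨ x4   (complement / identity)
    = x4   (complement / identity)
Both reduce to x4, so they are equivalent.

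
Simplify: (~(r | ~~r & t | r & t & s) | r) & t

(~(r | ~~r & t | r & t & s) | r) & t
= (~(r | r & t | r & t & s) | r) & t   — double negation
= (~(r | r & t) | r) & t   — absorption
= (~r | r) & t   — absorption
= t   — complement / identity

t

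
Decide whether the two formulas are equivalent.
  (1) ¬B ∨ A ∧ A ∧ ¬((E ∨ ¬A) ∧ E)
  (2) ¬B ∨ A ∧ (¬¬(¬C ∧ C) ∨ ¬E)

Yes

E1: ¬B ∨ A ∧ A ∧ ¬((E ∨ ¬A) ∧ E)
    = ¬B ∨ A ∧ A ∧ ¬E
    = ¬B ∨ A ∧ ¬E
E2: ¬B ∨ A ∧ (¬¬(¬C ∧ C) ∨ ¬E)
    = ¬B ∨ A ∧ (¬C ∧ C ∨ ¬E)
    = ¬B ∨ A ∧ ¬E
Both reduce to ¬B ∨ A ∧ ¬E, so they are equivalent.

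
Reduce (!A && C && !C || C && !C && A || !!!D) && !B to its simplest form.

!D && !B

(!A && C && !C || C && !C && A || !!!D) && !B
= (C && !C || !!!D) && !B   — distribution
= (C && !C || !D) && !B   — double negation
= !D && !B   — complement / identity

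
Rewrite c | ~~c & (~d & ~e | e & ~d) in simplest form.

c | ~~c & (~d & ~e | e & ~d)
= c | c & (~d & ~e | e & ~d)   [double negation]
= c | c & ~d   [distribution]
= c   [absorption]

c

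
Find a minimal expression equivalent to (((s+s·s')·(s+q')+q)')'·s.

(((s+s·s')·(s+q')+q)')'·s
= ((s·(s+q')+q)')'·s   (complement / identity)
= (s·(s+q')+q)·s   (double negation)
= (s+q)·s   (absorption)
= s   (absorption)

s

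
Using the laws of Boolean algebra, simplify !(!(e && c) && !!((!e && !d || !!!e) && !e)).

!(!(e && c) && !!((!e && !d || !!!e) && !e))
= !(!(e && c) && !!((!e && !d || !e) && !e))
= !(!(e && c) && !!(!e && !e))
= e && c || !(!e && !e)
= e && c || e || e
= e && c || e
= e

e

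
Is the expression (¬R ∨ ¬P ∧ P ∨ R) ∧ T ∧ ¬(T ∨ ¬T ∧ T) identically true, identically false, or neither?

(¬R ∨ ¬P ∧ P ∨ R) ∧ T ∧ ¬(T ∨ ¬T ∧ T)
= (¬R ∨ ¬P ∧ P ∨ R) ∧ T ∧ ¬T   [complement / identity]
= (¬R ∨ R) ∧ T ∧ ¬T   [complement / identity]
= T ∧ ¬T   [complement / identity]
= False   [complement]

identically false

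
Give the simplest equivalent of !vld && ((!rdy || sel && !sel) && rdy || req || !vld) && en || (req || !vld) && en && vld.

!vld && ((!rdy || sel && !sel) && rdy || req || !vld) && en || (req || !vld) && en && vld
= !vld && (!rdy && rdy || req || !vld) && en || (req || !vld) && en && vld   — complement / identity
= !vld && (req || !vld) && en || (req || !vld) && en && vld   — complement / identity
= (req || !vld) && en   — distribution

(req || !vld) && en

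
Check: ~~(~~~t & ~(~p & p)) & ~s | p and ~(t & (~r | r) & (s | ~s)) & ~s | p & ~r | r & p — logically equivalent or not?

Yes

E1: ~~(~~~t & ~(~p & p)) & ~s | p
    = ~(~~t | ~p & p) & ~s | p
    = ~~~t & ~s | p
    = ~t & ~s | p
E2: ~(t & (~r | r) & (s | ~s)) & ~s | p & ~r | r & p
    = ~(t & (~r | r) & (s | ~s)) & ~s | p
    = ~(t & (s | ~s)) & ~s | p
    = ~t & ~s | p
Both reduce to ~t & ~s | p, so they are equivalent.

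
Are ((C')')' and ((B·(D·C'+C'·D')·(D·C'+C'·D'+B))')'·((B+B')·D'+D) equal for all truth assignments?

E1: ((C')')'
    = C'   (double negation)
E2: ((B·(D·C'+C'·D')·(D·C'+C'·D'+B))')'·((B+B')·D'+D)
    = ((B·(D·C'+C'·D'))')'·((B+B')·D'+D)   (absorption)
    = ((B·(D·C'+C'·D'))')'·(D'+D)   (complement / identity)
    = ((B·C')')'·(D'+D)   (distribution)
    = ((B·C')')'   (complement / identity)
    = B·C'   (double negation)
These differ: at B=0, C=0, D=1, E1 = 1 but E2 = 0.

No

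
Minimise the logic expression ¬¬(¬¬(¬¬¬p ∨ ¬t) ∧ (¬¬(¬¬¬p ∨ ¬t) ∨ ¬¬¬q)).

¬p ∨ ¬t

¬¬(¬¬(¬¬¬p ∨ ¬t) ∧ (¬¬(¬¬¬p ∨ ¬t) ∨ ¬¬¬q))
= ¬¬(¬¬(¬¬¬p ∨ ¬t) ∧ (¬¬(¬¬¬p ∨ ¬t) ∨ ¬q))   — double negation
= ¬¬¬¬(¬¬¬p ∨ ¬t)   — absorption
= ¬¬¬¬(¬p ∨ ¬t)   — double negation
= ¬¬(¬p ∨ ¬t)   — double negation
= ¬p ∨ ¬t   — double negation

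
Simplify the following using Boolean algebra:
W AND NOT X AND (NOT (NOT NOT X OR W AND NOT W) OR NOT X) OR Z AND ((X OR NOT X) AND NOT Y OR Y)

W AND NOT X OR Z

W AND NOT X AND (NOT (NOT NOT X OR W AND NOT W) OR NOT X) OR Z AND ((X OR NOT X) AND NOT Y OR Y)
= W AND NOT X AND (NOT (NOT NOT X OR W AND NOT W) OR NOT X) OR Z AND (NOT Y OR Y)
= W AND NOT X AND (NOT NOT NOT X OR NOT X) OR Z AND (NOT Y OR Y)
= W AND NOT X AND (NOT X OR NOT X) OR Z AND (NOT Y OR Y)
= W AND NOT X AND (NOT X OR NOT X) OR Z
= W AND NOT X AND NOT X OR Z
= W AND NOT X OR Z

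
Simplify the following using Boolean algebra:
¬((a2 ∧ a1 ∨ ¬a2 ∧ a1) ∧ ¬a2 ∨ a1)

¬((a2 ∧ a1 ∨ ¬a2 ∧ a1) ∧ ¬a2 ∨ a1)
= ¬(a1 ∧ ¬a2 ∨ a1)   (distribution)
= ¬a1   (absorption)

¬a1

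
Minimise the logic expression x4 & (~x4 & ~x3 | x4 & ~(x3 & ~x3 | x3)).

x4 & ~x3

x4 & (~x4 & ~x3 | x4 & ~(x3 & ~x3 | x3))
= x4 & (~x4 & ~x3 | x4 & ~x3)   (complement / identity)
= x4 & ~x3   (distribution)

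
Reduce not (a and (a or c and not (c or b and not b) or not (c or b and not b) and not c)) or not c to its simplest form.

not (a and (a or c and not (c or b and not b) or not (c or b and not b) and not c)) or not c
= not (a and (a or not (c or b and not b))) or not c
= not (a and (a or not c)) or not c
= not a or not c

not a or not c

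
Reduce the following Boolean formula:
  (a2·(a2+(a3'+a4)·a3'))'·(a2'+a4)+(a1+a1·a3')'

(a2·(a2+(a3'+a4)·a3'))'·(a2'+a4)+(a1+a1·a3')'
= (a2·(a2+a3'))'·(a2'+a4)+(a1+a1·a3')'   [absorption]
= (a2·(a2+a3'))'·(a2'+a4)+a1'   [absorption]
= a2'·(a2'+a4)+a1'   [absorption]
= a2'+a1'   [absorption]

a2'+a1'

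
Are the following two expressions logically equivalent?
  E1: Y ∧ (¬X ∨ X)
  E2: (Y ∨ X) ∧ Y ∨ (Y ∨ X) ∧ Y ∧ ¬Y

E1: Y ∧ (¬X ∨ X)
    = Y   (complement / identity)
E2: (Y ∨ X) ∧ Y ∨ (Y ∨ X) ∧ Y ∧ ¬Y
    = (Y ∨ X) ∧ Y   (absorption)
    = Y   (absorption)
Both reduce to Y, so they are equivalent.

Yes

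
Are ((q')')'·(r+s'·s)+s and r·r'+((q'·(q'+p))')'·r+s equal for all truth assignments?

Yes

E1: ((q')')'·(r+s'·s)+s
    = q'·(r+s'·s)+s   (double negation)
    = q'·r+s   (complement / identity)
E2: r·r'+((q'·(q'+p))')'·r+s
    = ((q'·(q'+p))')'·r+s   (complement / identity)
    = ((q')')'·r+s   (absorption)
    = q'·r+s   (double negation)
Both reduce to q'·r+s, so they are equivalent.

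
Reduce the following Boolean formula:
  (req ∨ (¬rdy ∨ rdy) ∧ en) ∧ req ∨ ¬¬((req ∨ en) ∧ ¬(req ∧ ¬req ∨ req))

req ∨ en

(req ∨ (¬rdy ∨ rdy) ∧ en) ∧ req ∨ ¬¬((req ∨ en) ∧ ¬(req ∧ ¬req ∨ req))
= (req ∨ (¬rdy ∨ rdy) ∧ en) ∧ req ∨ ¬¬((req ∨ en) ∧ ¬req)   [complement / identity]
= (req ∨ (¬rdy ∨ rdy) ∧ en) ∧ req ∨ (req ∨ en) ∧ ¬req   [double negation]
= (req ∨ en) ∧ req ∨ (req ∨ en) ∧ ¬req   [complement / identity]
= req ∨ en   [distribution]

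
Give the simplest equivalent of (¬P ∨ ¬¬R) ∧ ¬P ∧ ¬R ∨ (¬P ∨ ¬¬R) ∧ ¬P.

¬P

(¬P ∨ ¬¬R) ∧ ¬P ∧ ¬R ∨ (¬P ∨ ¬¬R) ∧ ¬P
= (¬P ∨ ¬¬R) ∧ ¬P   (absorption)
= (¬P ∨ R) ∧ ¬P   (double negation)
= ¬P   (absorption)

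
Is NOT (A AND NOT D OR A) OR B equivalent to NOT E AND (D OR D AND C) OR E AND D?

E1: NOT (A AND NOT D OR A) OR B
    = NOT A OR B   [absorption]
E2: NOT E AND (D OR D AND C) OR E AND D
    = NOT E AND D OR E AND D   [absorption]
    = D   [distribution]
These differ: at A=0, B=1, C=0, D=0, E=1, E1 = 1 but E2 = 0.

No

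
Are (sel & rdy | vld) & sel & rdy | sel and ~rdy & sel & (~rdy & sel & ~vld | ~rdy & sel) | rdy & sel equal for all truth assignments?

E1: (sel & rdy | vld) & sel & rdy | sel
    = sel & rdy | sel   — absorption
    = sel   — absorption
E2: ~rdy & sel & (~rdy & sel & ~vld | ~rdy & sel) | rdy & sel
    = ~rdy & sel & ~rdy & sel | rdy & sel   — absorption
    = ~rdy & sel | rdy & sel   — idempotence
    = sel   — distribution
Both reduce to sel, so they are equivalent.

Yes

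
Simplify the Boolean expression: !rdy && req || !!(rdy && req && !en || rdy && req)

req

!rdy && req || !!(rdy && req && !en || rdy && req)
= !rdy && req || rdy && req && !en || rdy && req
= !rdy && req || rdy && req
= req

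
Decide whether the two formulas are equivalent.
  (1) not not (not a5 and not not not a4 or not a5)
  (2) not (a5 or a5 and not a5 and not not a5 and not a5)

Yes

E1: not not (not a5 and not not not a4 or not a5)
    = not a5 and not not not a4 or not a5   — double negation
    = not a5 and not a4 or not a5   — double negation
    = not a5   — absorption
E2: not (a5 or a5 and not a5 and not not a5 and not a5)
    = not (a5 or a5 and not a5 and a5 and not a5)   — double negation
    = not (a5 or a5 and not a5)   — idempotence
    = not a5   — complement / identity
Both reduce to not a5, so they are equivalent.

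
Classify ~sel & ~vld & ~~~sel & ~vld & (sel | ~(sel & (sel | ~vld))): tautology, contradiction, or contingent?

contingent

~sel & ~vld & ~~~sel & ~vld & (sel | ~(sel & (sel | ~vld)))
= ~sel & ~vld & ~~~sel & ~vld & (sel | ~sel)   — absorption
= ~sel & ~vld & ~sel & ~vld & (sel | ~sel)   — double negation
= ~sel & ~vld & ~sel & ~vld   — complement / identity
= ~sel & ~vld   — idempotence
This depends on sel, vld, so it is not a constant.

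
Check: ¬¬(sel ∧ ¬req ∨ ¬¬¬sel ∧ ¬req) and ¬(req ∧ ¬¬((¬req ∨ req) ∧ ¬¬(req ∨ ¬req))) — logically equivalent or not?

Yes

E1: ¬¬(sel ∧ ¬req ∨ ¬¬¬sel ∧ ¬req)
    = ¬¬(sel ∧ ¬req ∨ ¬sel ∧ ¬req)   [double negation]
    = ¬¬¬req   [distribution]
    = ¬req   [double negation]
E2: ¬(req ∧ ¬¬((¬req ∨ req) ∧ ¬¬(req ∨ ¬req)))
    = ¬(req ∧ (¬req ∨ req) ∧ ¬¬(req ∨ ¬req))   [double negation]
    = ¬(req ∧ (¬req ∨ req) ∧ (req ∨ ¬req))   [double negation]
    = ¬(req ∧ (¬req ∨ req))   [complement / identity]
    = ¬req   [complement / identity]
Both reduce to ¬req, so they are equivalent.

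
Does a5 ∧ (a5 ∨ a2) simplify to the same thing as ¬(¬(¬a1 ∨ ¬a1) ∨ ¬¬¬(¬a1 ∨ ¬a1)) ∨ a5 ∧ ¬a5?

E1: a5 ∧ (a5 ∨ a2)
    = a5   — absorption
E2: ¬(¬(¬a1 ∨ ¬a1) ∨ ¬¬¬(¬a1 ∨ ¬a1)) ∨ a5 ∧ ¬a5
    = ¬(¬(¬a1 ∨ ¬a1) ∨ ¬(¬a1 ∨ ¬a1)) ∨ a5 ∧ ¬a5   — double negation
    = ¬¬(¬a1 ∨ ¬a1) ∨ a5 ∧ ¬a5   — idempotence
    = ¬¬(¬a1 ∨ ¬a1)   — complement / identity
    = ¬¬¬a1   — idempotence
    = ¬a1   — double negation
These differ: at a1=0, a2=0, a5=0, E1 = 0 but E2 = 1.

No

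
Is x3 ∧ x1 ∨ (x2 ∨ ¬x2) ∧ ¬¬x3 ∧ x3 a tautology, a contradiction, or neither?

neither

x3 ∧ x1 ∨ (x2 ∨ ¬x2) ∧ ¬¬x3 ∧ x3
= x3 ∧ x1 ∨ (x2 ∨ ¬x2) ∧ x3 ∧ x3   [double negation]
= x3 ∧ x1 ∨ (x2 ∨ ¬x2) ∧ x3   [idempotence]
= x3 ∧ x1 ∨ x3   [complement / identity]
= x3   [absorption]
This depends on x3, so it is not a constant.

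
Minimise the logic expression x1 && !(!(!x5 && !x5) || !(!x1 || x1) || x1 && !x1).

x1 && !x5

x1 && !(!(!x5 && !x5) || !(!x1 || x1) || x1 && !x1)
= x1 && !(!(!x5 && !x5) || !(!x1 || x1))   [complement / identity]
= x1 && !(!!x5 || !(!x1 || x1))   [idempotence]
= x1 && !x5 && (!x1 || x1)   [De Morgan]
= x1 && !x5   [complement / identity]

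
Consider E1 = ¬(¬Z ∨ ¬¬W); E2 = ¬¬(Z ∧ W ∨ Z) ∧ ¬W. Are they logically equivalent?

E1: ¬(¬Z ∨ ¬¬W)
    = Z ∧ ¬W   (De Morgan)
E2: ¬¬(Z ∧ W ∨ Z) ∧ ¬W
    = ¬¬Z ∧ ¬W   (absorption)
    = Z ∧ ¬W   (double negation)
Both reduce to Z ∧ ¬W, so they are equivalent.

Yes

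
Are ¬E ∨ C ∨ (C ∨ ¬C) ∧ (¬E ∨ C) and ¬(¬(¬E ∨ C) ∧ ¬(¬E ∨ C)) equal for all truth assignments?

E1: ¬E ∨ C ∨ (C ∨ ¬C) ∧ (¬E ∨ C)
    = ¬E ∨ C ∨ ¬E ∨ C   (complement / identity)
    = ¬E ∨ C   (idempotence)
E2: ¬(¬(¬E ∨ C) ∧ ¬(¬E ∨ C))
    = ¬E ∨ C ∨ ¬E ∨ C   (De Morgan)
    = ¬E ∨ C   (idempotence)
Both reduce to ¬E ∨ C, so they are equivalent.

Yes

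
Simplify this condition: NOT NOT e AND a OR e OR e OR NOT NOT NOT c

e OR NOT c

NOT NOT e AND a OR e OR e OR NOT NOT NOT c
= e AND a OR e OR e OR NOT NOT NOT c   [double negation]
= e AND a OR e OR e OR NOT c   [double negation]
= e OR e OR NOT c   [absorption]
= e OR NOT c   [idempotence]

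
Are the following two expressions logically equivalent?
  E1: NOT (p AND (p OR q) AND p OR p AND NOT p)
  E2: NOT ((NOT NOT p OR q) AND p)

Yes

E1: NOT (p AND (p OR q) AND p OR p AND NOT p)
    = NOT (p AND p OR p AND NOT p)   — absorption
    = NOT p   — distribution
E2: NOT ((NOT NOT p OR q) AND p)
    = NOT ((p OR q) AND p)   — double negation
    = NOT p   — absorption
Both reduce to NOT p, so they are equivalent.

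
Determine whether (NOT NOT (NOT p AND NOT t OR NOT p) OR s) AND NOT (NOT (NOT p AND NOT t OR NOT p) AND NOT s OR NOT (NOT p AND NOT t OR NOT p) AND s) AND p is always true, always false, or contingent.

(NOT NOT (NOT p AND NOT t OR NOT p) OR s) AND NOT (NOT (NOT p AND NOT t OR NOT p) AND NOT s OR NOT (NOT p AND NOT t OR NOT p) AND s) AND p
= (NOT NOT (NOT p AND NOT t OR NOT p) OR s) AND NOT NOT (NOT p AND NOT t OR NOT p) AND p   — distribution
= NOT NOT (NOT p AND NOT t OR NOT p) AND p   — absorption
= (NOT p AND NOT t OR NOT p) AND p   — double negation
= NOT p AND p   — absorption
= FALSE   — complement

always false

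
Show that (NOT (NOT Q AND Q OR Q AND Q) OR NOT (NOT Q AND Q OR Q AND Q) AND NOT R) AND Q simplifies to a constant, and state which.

(NOT (NOT Q AND Q OR Q AND Q) OR NOT (NOT Q AND Q OR Q AND Q) AND NOT R) AND Q
= NOT (NOT Q AND Q OR Q AND Q) AND Q   [absorption]
= NOT Q AND Q   [distribution]
= FALSE   [complement]

FALSE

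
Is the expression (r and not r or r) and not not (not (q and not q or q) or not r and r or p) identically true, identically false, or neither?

(r and not r or r) and not not (not (q and not q or q) or not r and r or p)
= (r and not r or r) and not not (not (q and not q or q) or p)   — complement / identity
= (r and not r or r) and not not (not q or p)   — complement / identity
= (r and not r or r) and (not q or p)   — double negation
= r and (not q or p)   — complement / identity
This depends on p, q, r, so it is not a constant.

neither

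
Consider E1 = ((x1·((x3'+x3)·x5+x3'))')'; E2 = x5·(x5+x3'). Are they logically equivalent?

No

E1: ((x1·((x3'+x3)·x5+x3'))')'
    = ((x1·(x5+x3'))')'
    = x1·(x5+x3')
E2: x5·(x5+x3')
    = x5
These differ: at x1=0, x3=0, x5=1, E1 = 0 but E2 = 1.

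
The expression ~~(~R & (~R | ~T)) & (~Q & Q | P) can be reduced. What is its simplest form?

~~(~R & (~R | ~T)) & (~Q & Q | P)
= ~R & (~R | ~T) & (~Q & Q | P)   [double negation]
= ~R & (~Q & Q | P)   [absorption]
= ~R & P   [complement / identity]

~R & P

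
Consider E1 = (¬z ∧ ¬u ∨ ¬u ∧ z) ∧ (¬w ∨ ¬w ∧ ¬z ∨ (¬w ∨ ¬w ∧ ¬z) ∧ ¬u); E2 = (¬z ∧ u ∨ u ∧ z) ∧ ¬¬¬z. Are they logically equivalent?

No

E1: (¬z ∧ ¬u ∨ ¬u ∧ z) ∧ (¬w ∨ ¬w ∧ ¬z ∨ (¬w ∨ ¬w ∧ ¬z) ∧ ¬u)
    = ¬u ∧ (¬w ∨ ¬w ∧ ¬z ∨ (¬w ∨ ¬w ∧ ¬z) ∧ ¬u)   [distribution]
    = ¬u ∧ (¬w ∨ ¬w ∧ ¬z)   [absorption]
    = ¬u ∧ ¬w   [absorption]
E2: (¬z ∧ u ∨ u ∧ z) ∧ ¬¬¬z
    = u ∧ ¬¬¬z   [distribution]
    = u ∧ ¬z   [double negation]
These differ: at u=1, w=0, z=0, E1 = 0 but E2 = 1.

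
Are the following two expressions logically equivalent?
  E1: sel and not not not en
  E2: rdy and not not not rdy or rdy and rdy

No

E1: sel and not not not en
    = sel and not en   — double negation
E2: rdy and not not not rdy or rdy and rdy
    = rdy and not rdy or rdy and rdy   — double negation
    = rdy   — distribution
These differ: at en=0, rdy=1, sel=0, E1 = 0 but E2 = 1.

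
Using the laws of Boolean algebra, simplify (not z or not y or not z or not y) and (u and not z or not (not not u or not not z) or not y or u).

not z or not y

(not z or not y or not z or not y) and (u and not z or not (not not u or not not z) or not y or u)
= (not z or not y or not z or not y) and (u and not z or not u and not z or not y or u)   (De Morgan)
= (not z or not y or not z or not y) and (not z or not y or u)   (distribution)
= (not z or not y) and u or not z or not y   (distribution)
= not z or not y   (absorption)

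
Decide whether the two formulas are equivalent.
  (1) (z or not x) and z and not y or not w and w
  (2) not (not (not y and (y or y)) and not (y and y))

E1: (z or not x) and z and not y or not w and w
    = z and not y or not w and w   [absorption]
    = z and not y   [complement / identity]
E2: not (not (not y and (y or y)) and not (y and y))
    = not (not (not y and y) and not (y and y))   [idempotence]
    = not y and y or y and y   [De Morgan]
    = y   [distribution]
These differ: at w=0, x=0, y=1, z=1, E1 = 0 but E2 = 1.

No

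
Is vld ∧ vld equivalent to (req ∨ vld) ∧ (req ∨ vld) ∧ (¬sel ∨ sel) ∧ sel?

E1: vld ∧ vld
    = vld   — idempotence
E2: (req ∨ vld) ∧ (req ∨ vld) ∧ (¬sel ∨ sel) ∧ sel
    = (req ∨ vld) ∧ (req ∨ vld) ∧ sel   — complement / identity
    = (req ∨ vld) ∧ sel   — idempotence
These differ: at req=0, sel=0, vld=1, E1 = 1 but E2 = 0.

No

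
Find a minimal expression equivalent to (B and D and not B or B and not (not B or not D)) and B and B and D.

(B and D and not B or B and not (not B or not D)) and B and B and D
= (B and D and not B or B and B and D) and B and B and D   [De Morgan]
= (B and D and not B or B and B and D) and B and D   [idempotence]
= B and D and B and D   [distribution]
= B and D   [idempotence]

B and D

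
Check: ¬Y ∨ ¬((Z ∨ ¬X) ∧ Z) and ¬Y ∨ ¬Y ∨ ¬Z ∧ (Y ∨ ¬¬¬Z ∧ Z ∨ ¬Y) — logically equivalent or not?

E1: ¬Y ∨ ¬((Z ∨ ¬X) ∧ Z)
    = ¬Y ∨ ¬Z   [absorption]
E2: ¬Y ∨ ¬Y ∨ ¬Z ∧ (Y ∨ ¬¬¬Z ∧ Z ∨ ¬Y)
    = ¬Y ∨ ¬Y ∨ ¬Z ∧ (Y ∨ ¬Z ∧ Z ∨ ¬Y)   [double negation]
    = ¬Y ∨ ¬Y ∨ ¬Z ∧ (Y ∨ ¬Y)   [complement / identity]
    = ¬Y ∨ ¬Y ∨ ¬Z   [complement / identity]
    = ¬Y ∨ ¬Z   [idempotence]
Both reduce to ¬Y ∨ ¬Z, so they are equivalent.

Yes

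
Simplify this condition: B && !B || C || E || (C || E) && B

B && !B || C || E || (C || E) && B
= B && !B || C || E   (absorption)
= C || E   (complement / identity)

C || E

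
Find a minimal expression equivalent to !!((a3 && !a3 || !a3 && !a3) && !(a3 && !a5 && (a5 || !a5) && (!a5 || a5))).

!!((a3 && !a3 || !a3 && !a3) && !(a3 && !a5 && (a5 || !a5) && (!a5 || a5)))
= !!((a3 && !a3 || !a3 && !a3) && !(a3 && !a5 && (!a5 || a5)))   [complement / identity]
= !!((a3 && !a3 || !a3 && !a3) && !(a3 && !a5))   [complement / identity]
= !!(!a3 && !(a3 && !a5))   [distribution]
= !(a3 || a3 && !a5)   [De Morgan]
= !a3   [absorption]

!a3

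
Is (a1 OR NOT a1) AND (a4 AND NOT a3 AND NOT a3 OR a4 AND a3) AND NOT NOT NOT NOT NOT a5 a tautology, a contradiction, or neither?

(a1 OR NOT a1) AND (a4 AND NOT a3 AND NOT a3 OR a4 AND a3) AND NOT NOT NOT NOT NOT a5
= (a4 AND NOT a3 AND NOT a3 OR a4 AND a3) AND NOT NOT NOT NOT NOT a5
= (a4 AND NOT a3 AND NOT a3 OR a4 AND a3) AND NOT NOT NOT a5
= (a4 AND NOT a3 OR a4 AND a3) AND NOT NOT NOT a5
= a4 AND NOT NOT NOT a5
= a4 AND NOT a5
This depends on a4, a5, so it is not a constant.

neither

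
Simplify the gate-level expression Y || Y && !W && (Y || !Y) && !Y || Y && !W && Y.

Y

Y || Y && !W && (Y || !Y) && !Y || Y && !W && Y
= Y || Y && !W && !Y || Y && !W && Y   [complement / identity]
= Y || Y && !W   [distribution]
= Y   [absorption]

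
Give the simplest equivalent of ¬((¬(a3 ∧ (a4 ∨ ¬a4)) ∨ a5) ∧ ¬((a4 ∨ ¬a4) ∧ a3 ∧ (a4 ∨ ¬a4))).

¬((¬(a3 ∧ (a4 ∨ ¬a4)) ∨ a5) ∧ ¬((a4 ∨ ¬a4) ∧ a3 ∧ (a4 ∨ ¬a4)))
= ¬((¬(a3 ∧ (a4 ∨ ¬a4)) ∨ a5) ∧ ¬(a3 ∧ (a4 ∨ ¬a4)))   (complement / identity)
= ¬¬(a3 ∧ (a4 ∨ ¬a4))   (absorption)
= ¬¬a3   (complement / identity)
= a3   (double negation)

a3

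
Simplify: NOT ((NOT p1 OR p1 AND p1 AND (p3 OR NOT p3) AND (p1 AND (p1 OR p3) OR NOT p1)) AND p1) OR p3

NOT p1 OR p3

NOT ((NOT p1 OR p1 AND p1 AND (p3 OR NOT p3) AND (p1 AND (p1 OR p3) OR NOT p1)) AND p1) OR p3
= NOT ((NOT p1 OR p1 AND p1 AND (p3 OR NOT p3) AND (p1 OR NOT p1)) AND p1) OR p3   [absorption]
= NOT ((NOT p1 OR p1 AND p1 AND (p3 OR NOT p3)) AND p1) OR p3   [complement / identity]
= NOT ((NOT p1 OR p1 AND p1) AND p1) OR p3   [complement / identity]
= NOT ((NOT p1 OR p1) AND p1) OR p3   [idempotence]
= NOT p1 OR p3   [complement / identity]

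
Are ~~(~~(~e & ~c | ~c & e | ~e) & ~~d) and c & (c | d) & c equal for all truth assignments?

No

E1: ~~(~~(~e & ~c | ~c & e | ~e) & ~~d)
    = ~~(~~(~c | ~e) & ~~d)
    = ~(~(~c | ~e) | ~d)
    = (~c | ~e) & d
E2: c & (c | d) & c
    = c & c
    = c
These differ: at c=1, d=0, e=0, E1 = 0 but E2 = 1.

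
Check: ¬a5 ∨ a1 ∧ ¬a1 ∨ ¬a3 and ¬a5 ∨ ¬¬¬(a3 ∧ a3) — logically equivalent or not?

Yes

E1: ¬a5 ∨ a1 ∧ ¬a1 ∨ ¬a3
    = ¬a5 ∨ ¬a3
E2: ¬a5 ∨ ¬¬¬(a3 ∧ a3)
    = ¬a5 ∨ ¬(a3 ∧ a3)
    = ¬a5 ∨ ¬a3
Both reduce to ¬a5 ∨ ¬a3, so they are equivalent.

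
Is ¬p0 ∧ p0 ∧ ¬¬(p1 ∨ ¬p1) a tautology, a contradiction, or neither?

¬p0 ∧ p0 ∧ ¬¬(p1 ∨ ¬p1)
= ¬p0 ∧ p0 ∧ (p1 ∨ ¬p1)   [double negation]
= ¬p0 ∧ p0   [complement / identity]
= False   [complement]

contradiction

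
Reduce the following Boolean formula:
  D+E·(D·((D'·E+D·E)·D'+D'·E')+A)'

D+E·A'

D+E·(D·((D'·E+D·E)·D'+D'·E')+A)'
= D+E·(D·(E·D'+D'·E')+A)'   (distribution)
= D+E·(D·D'+A)'   (distribution)
= D+E·A'   (complement / identity)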